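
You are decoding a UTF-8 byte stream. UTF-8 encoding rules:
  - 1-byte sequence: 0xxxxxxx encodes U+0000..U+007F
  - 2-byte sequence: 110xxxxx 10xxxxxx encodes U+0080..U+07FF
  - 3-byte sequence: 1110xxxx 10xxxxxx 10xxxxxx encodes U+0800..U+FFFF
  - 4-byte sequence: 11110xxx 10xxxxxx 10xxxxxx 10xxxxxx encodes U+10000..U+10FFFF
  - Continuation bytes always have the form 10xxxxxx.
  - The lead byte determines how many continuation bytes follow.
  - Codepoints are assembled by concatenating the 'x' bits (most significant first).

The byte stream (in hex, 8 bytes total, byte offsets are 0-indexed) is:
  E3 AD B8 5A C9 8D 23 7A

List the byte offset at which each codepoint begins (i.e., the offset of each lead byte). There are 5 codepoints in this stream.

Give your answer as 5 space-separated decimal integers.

Answer: 0 3 4 6 7

Derivation:
Byte[0]=E3: 3-byte lead, need 2 cont bytes. acc=0x3
Byte[1]=AD: continuation. acc=(acc<<6)|0x2D=0xED
Byte[2]=B8: continuation. acc=(acc<<6)|0x38=0x3B78
Completed: cp=U+3B78 (starts at byte 0)
Byte[3]=5A: 1-byte ASCII. cp=U+005A
Byte[4]=C9: 2-byte lead, need 1 cont bytes. acc=0x9
Byte[5]=8D: continuation. acc=(acc<<6)|0x0D=0x24D
Completed: cp=U+024D (starts at byte 4)
Byte[6]=23: 1-byte ASCII. cp=U+0023
Byte[7]=7A: 1-byte ASCII. cp=U+007A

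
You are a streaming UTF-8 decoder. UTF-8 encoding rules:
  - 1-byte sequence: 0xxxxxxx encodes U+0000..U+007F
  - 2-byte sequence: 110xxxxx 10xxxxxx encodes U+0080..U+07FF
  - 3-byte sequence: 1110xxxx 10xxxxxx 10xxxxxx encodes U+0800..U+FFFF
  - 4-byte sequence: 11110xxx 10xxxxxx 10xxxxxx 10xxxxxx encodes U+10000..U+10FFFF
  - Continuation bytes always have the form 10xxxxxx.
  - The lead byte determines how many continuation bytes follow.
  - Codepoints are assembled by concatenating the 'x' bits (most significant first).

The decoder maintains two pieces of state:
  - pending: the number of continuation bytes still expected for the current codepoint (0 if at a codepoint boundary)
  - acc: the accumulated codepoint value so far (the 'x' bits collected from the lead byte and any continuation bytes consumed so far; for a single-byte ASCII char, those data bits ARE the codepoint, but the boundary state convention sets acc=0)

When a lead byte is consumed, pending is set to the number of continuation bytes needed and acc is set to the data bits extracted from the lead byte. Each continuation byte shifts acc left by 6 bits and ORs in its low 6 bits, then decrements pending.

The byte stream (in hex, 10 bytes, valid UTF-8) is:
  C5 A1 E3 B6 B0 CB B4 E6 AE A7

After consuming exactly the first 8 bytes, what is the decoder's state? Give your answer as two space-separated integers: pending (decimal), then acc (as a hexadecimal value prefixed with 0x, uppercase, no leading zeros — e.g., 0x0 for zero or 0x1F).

Byte[0]=C5: 2-byte lead. pending=1, acc=0x5
Byte[1]=A1: continuation. acc=(acc<<6)|0x21=0x161, pending=0
Byte[2]=E3: 3-byte lead. pending=2, acc=0x3
Byte[3]=B6: continuation. acc=(acc<<6)|0x36=0xF6, pending=1
Byte[4]=B0: continuation. acc=(acc<<6)|0x30=0x3DB0, pending=0
Byte[5]=CB: 2-byte lead. pending=1, acc=0xB
Byte[6]=B4: continuation. acc=(acc<<6)|0x34=0x2F4, pending=0
Byte[7]=E6: 3-byte lead. pending=2, acc=0x6

Answer: 2 0x6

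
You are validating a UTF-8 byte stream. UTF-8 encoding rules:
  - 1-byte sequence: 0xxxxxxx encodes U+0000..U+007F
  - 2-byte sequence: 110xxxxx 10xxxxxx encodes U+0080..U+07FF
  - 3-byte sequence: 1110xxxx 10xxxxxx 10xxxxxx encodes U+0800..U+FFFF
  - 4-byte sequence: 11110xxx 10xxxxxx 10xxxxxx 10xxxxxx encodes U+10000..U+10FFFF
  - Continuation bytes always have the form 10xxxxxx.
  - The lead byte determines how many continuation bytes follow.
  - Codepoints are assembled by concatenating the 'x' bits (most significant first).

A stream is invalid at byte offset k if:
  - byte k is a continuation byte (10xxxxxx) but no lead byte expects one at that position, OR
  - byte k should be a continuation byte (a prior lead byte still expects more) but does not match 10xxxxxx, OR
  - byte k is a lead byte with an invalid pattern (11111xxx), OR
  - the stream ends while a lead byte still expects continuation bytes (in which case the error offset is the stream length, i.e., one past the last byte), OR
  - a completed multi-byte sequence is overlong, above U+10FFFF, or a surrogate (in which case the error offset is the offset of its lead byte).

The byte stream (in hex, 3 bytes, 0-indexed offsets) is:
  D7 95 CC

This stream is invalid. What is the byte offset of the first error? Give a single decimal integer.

Answer: 3

Derivation:
Byte[0]=D7: 2-byte lead, need 1 cont bytes. acc=0x17
Byte[1]=95: continuation. acc=(acc<<6)|0x15=0x5D5
Completed: cp=U+05D5 (starts at byte 0)
Byte[2]=CC: 2-byte lead, need 1 cont bytes. acc=0xC
Byte[3]: stream ended, expected continuation. INVALID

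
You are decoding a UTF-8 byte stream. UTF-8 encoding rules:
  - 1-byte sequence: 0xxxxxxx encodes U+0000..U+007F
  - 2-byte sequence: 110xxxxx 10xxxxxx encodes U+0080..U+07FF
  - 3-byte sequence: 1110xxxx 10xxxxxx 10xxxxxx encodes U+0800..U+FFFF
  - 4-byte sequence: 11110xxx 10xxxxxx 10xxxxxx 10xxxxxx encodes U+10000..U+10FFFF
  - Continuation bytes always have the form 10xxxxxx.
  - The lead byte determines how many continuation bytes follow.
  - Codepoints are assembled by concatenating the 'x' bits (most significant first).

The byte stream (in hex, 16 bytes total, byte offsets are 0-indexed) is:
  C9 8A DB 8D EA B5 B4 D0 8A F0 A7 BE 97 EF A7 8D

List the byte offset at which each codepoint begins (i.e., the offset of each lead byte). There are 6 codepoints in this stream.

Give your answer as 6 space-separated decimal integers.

Answer: 0 2 4 7 9 13

Derivation:
Byte[0]=C9: 2-byte lead, need 1 cont bytes. acc=0x9
Byte[1]=8A: continuation. acc=(acc<<6)|0x0A=0x24A
Completed: cp=U+024A (starts at byte 0)
Byte[2]=DB: 2-byte lead, need 1 cont bytes. acc=0x1B
Byte[3]=8D: continuation. acc=(acc<<6)|0x0D=0x6CD
Completed: cp=U+06CD (starts at byte 2)
Byte[4]=EA: 3-byte lead, need 2 cont bytes. acc=0xA
Byte[5]=B5: continuation. acc=(acc<<6)|0x35=0x2B5
Byte[6]=B4: continuation. acc=(acc<<6)|0x34=0xAD74
Completed: cp=U+AD74 (starts at byte 4)
Byte[7]=D0: 2-byte lead, need 1 cont bytes. acc=0x10
Byte[8]=8A: continuation. acc=(acc<<6)|0x0A=0x40A
Completed: cp=U+040A (starts at byte 7)
Byte[9]=F0: 4-byte lead, need 3 cont bytes. acc=0x0
Byte[10]=A7: continuation. acc=(acc<<6)|0x27=0x27
Byte[11]=BE: continuation. acc=(acc<<6)|0x3E=0x9FE
Byte[12]=97: continuation. acc=(acc<<6)|0x17=0x27F97
Completed: cp=U+27F97 (starts at byte 9)
Byte[13]=EF: 3-byte lead, need 2 cont bytes. acc=0xF
Byte[14]=A7: continuation. acc=(acc<<6)|0x27=0x3E7
Byte[15]=8D: continuation. acc=(acc<<6)|0x0D=0xF9CD
Completed: cp=U+F9CD (starts at byte 13)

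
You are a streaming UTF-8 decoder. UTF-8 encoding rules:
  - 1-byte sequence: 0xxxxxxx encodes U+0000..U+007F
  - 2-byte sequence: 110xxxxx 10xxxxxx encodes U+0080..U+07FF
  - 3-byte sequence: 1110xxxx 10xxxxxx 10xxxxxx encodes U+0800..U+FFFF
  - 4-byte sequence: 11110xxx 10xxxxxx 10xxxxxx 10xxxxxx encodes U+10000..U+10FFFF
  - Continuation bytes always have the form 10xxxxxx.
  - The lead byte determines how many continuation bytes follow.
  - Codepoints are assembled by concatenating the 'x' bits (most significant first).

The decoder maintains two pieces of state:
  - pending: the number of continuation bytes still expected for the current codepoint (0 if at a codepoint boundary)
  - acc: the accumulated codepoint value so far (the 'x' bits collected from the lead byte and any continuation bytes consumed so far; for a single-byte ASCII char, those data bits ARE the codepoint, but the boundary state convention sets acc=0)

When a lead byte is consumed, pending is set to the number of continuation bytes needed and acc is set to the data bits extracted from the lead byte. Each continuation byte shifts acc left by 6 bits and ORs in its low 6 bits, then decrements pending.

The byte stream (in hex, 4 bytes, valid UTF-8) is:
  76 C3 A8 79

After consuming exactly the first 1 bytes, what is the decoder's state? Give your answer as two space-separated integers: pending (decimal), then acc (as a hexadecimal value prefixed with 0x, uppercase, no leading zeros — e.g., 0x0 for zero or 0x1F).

Answer: 0 0x0

Derivation:
Byte[0]=76: 1-byte. pending=0, acc=0x0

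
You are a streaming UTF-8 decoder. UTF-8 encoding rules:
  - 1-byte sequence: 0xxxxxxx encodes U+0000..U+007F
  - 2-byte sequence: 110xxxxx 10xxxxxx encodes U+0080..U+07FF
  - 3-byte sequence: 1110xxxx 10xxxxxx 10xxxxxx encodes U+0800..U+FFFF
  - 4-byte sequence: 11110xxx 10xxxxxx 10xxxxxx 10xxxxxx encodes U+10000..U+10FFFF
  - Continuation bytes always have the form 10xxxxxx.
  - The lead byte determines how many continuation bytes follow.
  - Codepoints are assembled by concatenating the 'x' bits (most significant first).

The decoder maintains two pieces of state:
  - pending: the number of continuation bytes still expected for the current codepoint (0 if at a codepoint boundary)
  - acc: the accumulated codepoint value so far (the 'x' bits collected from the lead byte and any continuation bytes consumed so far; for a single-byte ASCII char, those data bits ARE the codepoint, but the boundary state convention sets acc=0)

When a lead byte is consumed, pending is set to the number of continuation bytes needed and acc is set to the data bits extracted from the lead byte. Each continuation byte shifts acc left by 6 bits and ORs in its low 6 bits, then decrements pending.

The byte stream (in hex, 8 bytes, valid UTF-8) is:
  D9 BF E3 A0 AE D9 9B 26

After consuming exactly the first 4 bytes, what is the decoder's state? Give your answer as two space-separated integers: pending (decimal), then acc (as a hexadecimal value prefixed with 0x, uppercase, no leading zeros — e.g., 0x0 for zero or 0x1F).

Answer: 1 0xE0

Derivation:
Byte[0]=D9: 2-byte lead. pending=1, acc=0x19
Byte[1]=BF: continuation. acc=(acc<<6)|0x3F=0x67F, pending=0
Byte[2]=E3: 3-byte lead. pending=2, acc=0x3
Byte[3]=A0: continuation. acc=(acc<<6)|0x20=0xE0, pending=1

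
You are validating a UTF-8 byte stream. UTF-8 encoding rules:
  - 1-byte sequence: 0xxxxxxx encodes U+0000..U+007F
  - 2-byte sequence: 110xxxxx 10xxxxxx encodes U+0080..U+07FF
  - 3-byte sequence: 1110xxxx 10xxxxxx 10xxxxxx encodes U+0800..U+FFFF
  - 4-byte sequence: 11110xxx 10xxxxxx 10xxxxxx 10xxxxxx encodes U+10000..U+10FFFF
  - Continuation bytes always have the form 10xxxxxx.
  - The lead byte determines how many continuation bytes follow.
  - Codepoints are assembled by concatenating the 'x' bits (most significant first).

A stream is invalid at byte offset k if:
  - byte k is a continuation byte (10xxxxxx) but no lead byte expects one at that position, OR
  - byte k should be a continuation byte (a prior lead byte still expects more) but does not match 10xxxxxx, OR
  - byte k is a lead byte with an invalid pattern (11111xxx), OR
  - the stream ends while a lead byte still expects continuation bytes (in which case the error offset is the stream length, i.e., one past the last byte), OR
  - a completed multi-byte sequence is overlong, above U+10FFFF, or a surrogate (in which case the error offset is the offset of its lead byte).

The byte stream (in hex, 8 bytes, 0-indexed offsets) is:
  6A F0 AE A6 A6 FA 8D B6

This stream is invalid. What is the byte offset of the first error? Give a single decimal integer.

Answer: 5

Derivation:
Byte[0]=6A: 1-byte ASCII. cp=U+006A
Byte[1]=F0: 4-byte lead, need 3 cont bytes. acc=0x0
Byte[2]=AE: continuation. acc=(acc<<6)|0x2E=0x2E
Byte[3]=A6: continuation. acc=(acc<<6)|0x26=0xBA6
Byte[4]=A6: continuation. acc=(acc<<6)|0x26=0x2E9A6
Completed: cp=U+2E9A6 (starts at byte 1)
Byte[5]=FA: INVALID lead byte (not 0xxx/110x/1110/11110)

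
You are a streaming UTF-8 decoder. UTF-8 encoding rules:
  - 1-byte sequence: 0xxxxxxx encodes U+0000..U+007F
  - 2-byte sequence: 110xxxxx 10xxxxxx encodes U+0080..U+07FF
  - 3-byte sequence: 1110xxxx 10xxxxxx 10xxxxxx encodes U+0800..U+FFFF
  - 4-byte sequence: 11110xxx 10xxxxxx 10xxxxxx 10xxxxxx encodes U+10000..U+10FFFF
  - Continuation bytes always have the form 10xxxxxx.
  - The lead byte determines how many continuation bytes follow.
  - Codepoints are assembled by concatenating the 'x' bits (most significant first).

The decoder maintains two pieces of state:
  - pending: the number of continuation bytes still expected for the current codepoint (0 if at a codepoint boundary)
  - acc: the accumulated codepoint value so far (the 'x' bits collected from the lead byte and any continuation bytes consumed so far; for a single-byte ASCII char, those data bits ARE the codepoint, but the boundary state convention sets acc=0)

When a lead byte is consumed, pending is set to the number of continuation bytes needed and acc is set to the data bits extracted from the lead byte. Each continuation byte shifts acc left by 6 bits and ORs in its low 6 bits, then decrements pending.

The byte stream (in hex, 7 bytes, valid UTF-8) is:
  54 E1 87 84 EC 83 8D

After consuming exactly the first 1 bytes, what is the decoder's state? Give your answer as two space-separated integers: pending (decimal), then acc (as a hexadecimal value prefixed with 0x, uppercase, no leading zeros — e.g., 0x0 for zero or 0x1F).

Byte[0]=54: 1-byte. pending=0, acc=0x0

Answer: 0 0x0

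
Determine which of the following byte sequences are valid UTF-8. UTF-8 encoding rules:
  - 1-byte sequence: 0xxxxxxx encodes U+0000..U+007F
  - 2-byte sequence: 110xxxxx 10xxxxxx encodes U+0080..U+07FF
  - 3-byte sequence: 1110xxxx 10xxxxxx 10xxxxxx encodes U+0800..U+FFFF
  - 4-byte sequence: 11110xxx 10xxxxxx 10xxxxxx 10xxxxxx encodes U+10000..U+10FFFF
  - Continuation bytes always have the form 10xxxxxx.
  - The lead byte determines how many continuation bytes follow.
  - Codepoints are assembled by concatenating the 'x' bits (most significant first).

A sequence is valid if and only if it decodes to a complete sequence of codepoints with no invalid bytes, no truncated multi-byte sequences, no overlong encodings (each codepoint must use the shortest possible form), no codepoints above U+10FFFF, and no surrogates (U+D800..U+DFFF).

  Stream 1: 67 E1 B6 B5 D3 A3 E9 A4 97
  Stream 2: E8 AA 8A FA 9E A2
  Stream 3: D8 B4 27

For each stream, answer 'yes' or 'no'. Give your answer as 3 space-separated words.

Answer: yes no yes

Derivation:
Stream 1: decodes cleanly. VALID
Stream 2: error at byte offset 3. INVALID
Stream 3: decodes cleanly. VALID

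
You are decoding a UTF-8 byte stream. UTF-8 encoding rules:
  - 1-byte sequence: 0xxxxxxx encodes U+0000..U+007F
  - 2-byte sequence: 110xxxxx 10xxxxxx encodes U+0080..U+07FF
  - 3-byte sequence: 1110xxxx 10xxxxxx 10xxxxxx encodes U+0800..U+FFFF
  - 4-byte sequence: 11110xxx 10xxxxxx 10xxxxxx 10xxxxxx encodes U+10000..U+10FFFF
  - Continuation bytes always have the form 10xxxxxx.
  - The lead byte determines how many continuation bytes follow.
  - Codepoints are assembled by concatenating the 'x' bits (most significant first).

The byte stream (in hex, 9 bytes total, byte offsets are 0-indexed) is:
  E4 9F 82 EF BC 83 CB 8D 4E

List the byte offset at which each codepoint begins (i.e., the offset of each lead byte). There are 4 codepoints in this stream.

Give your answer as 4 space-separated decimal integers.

Answer: 0 3 6 8

Derivation:
Byte[0]=E4: 3-byte lead, need 2 cont bytes. acc=0x4
Byte[1]=9F: continuation. acc=(acc<<6)|0x1F=0x11F
Byte[2]=82: continuation. acc=(acc<<6)|0x02=0x47C2
Completed: cp=U+47C2 (starts at byte 0)
Byte[3]=EF: 3-byte lead, need 2 cont bytes. acc=0xF
Byte[4]=BC: continuation. acc=(acc<<6)|0x3C=0x3FC
Byte[5]=83: continuation. acc=(acc<<6)|0x03=0xFF03
Completed: cp=U+FF03 (starts at byte 3)
Byte[6]=CB: 2-byte lead, need 1 cont bytes. acc=0xB
Byte[7]=8D: continuation. acc=(acc<<6)|0x0D=0x2CD
Completed: cp=U+02CD (starts at byte 6)
Byte[8]=4E: 1-byte ASCII. cp=U+004E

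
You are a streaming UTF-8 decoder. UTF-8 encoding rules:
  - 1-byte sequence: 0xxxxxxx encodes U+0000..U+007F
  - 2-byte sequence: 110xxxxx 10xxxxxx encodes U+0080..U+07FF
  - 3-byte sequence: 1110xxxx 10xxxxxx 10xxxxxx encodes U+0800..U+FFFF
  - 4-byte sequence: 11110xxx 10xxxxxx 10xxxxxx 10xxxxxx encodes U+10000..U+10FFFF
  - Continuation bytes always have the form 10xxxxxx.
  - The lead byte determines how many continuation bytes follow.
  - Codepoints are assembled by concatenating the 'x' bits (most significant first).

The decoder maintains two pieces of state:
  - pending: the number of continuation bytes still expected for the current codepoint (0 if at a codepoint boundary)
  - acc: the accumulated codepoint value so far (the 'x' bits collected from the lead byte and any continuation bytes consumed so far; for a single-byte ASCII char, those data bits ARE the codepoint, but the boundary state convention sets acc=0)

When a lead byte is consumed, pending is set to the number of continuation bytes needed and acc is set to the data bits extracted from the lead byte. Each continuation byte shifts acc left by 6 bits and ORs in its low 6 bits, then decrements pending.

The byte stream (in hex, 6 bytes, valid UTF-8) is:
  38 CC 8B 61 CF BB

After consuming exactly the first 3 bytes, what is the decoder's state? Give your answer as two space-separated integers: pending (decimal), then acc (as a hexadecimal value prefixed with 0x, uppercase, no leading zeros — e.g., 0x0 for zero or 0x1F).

Byte[0]=38: 1-byte. pending=0, acc=0x0
Byte[1]=CC: 2-byte lead. pending=1, acc=0xC
Byte[2]=8B: continuation. acc=(acc<<6)|0x0B=0x30B, pending=0

Answer: 0 0x30B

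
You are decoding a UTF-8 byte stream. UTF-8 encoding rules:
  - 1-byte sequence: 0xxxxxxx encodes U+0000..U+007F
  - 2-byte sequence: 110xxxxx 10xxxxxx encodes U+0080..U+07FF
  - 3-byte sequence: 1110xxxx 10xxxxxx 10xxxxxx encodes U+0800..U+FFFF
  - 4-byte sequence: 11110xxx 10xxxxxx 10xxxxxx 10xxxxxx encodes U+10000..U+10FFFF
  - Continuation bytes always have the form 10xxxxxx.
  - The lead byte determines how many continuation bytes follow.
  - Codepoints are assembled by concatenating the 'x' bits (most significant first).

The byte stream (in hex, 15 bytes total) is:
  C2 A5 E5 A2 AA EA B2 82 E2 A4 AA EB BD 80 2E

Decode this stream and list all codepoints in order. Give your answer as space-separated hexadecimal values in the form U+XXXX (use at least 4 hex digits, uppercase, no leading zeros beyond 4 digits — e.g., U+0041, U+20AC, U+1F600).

Answer: U+00A5 U+58AA U+AC82 U+292A U+BF40 U+002E

Derivation:
Byte[0]=C2: 2-byte lead, need 1 cont bytes. acc=0x2
Byte[1]=A5: continuation. acc=(acc<<6)|0x25=0xA5
Completed: cp=U+00A5 (starts at byte 0)
Byte[2]=E5: 3-byte lead, need 2 cont bytes. acc=0x5
Byte[3]=A2: continuation. acc=(acc<<6)|0x22=0x162
Byte[4]=AA: continuation. acc=(acc<<6)|0x2A=0x58AA
Completed: cp=U+58AA (starts at byte 2)
Byte[5]=EA: 3-byte lead, need 2 cont bytes. acc=0xA
Byte[6]=B2: continuation. acc=(acc<<6)|0x32=0x2B2
Byte[7]=82: continuation. acc=(acc<<6)|0x02=0xAC82
Completed: cp=U+AC82 (starts at byte 5)
Byte[8]=E2: 3-byte lead, need 2 cont bytes. acc=0x2
Byte[9]=A4: continuation. acc=(acc<<6)|0x24=0xA4
Byte[10]=AA: continuation. acc=(acc<<6)|0x2A=0x292A
Completed: cp=U+292A (starts at byte 8)
Byte[11]=EB: 3-byte lead, need 2 cont bytes. acc=0xB
Byte[12]=BD: continuation. acc=(acc<<6)|0x3D=0x2FD
Byte[13]=80: continuation. acc=(acc<<6)|0x00=0xBF40
Completed: cp=U+BF40 (starts at byte 11)
Byte[14]=2E: 1-byte ASCII. cp=U+002E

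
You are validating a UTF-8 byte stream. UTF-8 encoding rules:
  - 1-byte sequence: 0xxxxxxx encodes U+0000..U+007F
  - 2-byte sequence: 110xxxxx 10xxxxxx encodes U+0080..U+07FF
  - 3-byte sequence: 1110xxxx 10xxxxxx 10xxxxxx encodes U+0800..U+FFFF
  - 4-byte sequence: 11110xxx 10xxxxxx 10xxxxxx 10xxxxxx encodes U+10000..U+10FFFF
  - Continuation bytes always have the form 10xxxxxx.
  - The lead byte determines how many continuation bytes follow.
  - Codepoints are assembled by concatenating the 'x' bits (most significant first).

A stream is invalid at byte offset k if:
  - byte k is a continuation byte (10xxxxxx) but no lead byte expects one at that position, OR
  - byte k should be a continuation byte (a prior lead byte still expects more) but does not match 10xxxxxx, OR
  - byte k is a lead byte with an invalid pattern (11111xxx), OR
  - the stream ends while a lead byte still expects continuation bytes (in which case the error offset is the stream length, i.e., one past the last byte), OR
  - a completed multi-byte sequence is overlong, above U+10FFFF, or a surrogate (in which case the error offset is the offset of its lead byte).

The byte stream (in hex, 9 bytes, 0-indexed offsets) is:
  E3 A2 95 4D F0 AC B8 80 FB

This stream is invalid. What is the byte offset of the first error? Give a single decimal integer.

Answer: 8

Derivation:
Byte[0]=E3: 3-byte lead, need 2 cont bytes. acc=0x3
Byte[1]=A2: continuation. acc=(acc<<6)|0x22=0xE2
Byte[2]=95: continuation. acc=(acc<<6)|0x15=0x3895
Completed: cp=U+3895 (starts at byte 0)
Byte[3]=4D: 1-byte ASCII. cp=U+004D
Byte[4]=F0: 4-byte lead, need 3 cont bytes. acc=0x0
Byte[5]=AC: continuation. acc=(acc<<6)|0x2C=0x2C
Byte[6]=B8: continuation. acc=(acc<<6)|0x38=0xB38
Byte[7]=80: continuation. acc=(acc<<6)|0x00=0x2CE00
Completed: cp=U+2CE00 (starts at byte 4)
Byte[8]=FB: INVALID lead byte (not 0xxx/110x/1110/11110)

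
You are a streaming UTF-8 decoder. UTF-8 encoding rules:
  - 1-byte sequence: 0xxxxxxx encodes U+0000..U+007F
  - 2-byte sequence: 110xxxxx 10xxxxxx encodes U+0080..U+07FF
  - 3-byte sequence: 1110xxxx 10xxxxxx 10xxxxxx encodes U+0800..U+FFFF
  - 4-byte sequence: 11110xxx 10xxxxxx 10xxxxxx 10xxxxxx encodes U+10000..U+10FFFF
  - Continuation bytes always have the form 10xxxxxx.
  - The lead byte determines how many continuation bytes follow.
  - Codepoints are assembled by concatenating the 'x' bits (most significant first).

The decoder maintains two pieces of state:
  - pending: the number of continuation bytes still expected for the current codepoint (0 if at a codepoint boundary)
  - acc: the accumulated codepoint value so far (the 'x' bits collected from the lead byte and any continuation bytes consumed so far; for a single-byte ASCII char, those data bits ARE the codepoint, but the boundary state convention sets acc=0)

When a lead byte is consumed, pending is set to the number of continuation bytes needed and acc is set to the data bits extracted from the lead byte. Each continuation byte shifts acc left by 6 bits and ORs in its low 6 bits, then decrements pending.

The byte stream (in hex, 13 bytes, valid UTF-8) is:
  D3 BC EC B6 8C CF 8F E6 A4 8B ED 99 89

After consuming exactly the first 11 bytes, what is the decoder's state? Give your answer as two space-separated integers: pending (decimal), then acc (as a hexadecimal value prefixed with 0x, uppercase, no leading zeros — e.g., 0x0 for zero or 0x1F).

Answer: 2 0xD

Derivation:
Byte[0]=D3: 2-byte lead. pending=1, acc=0x13
Byte[1]=BC: continuation. acc=(acc<<6)|0x3C=0x4FC, pending=0
Byte[2]=EC: 3-byte lead. pending=2, acc=0xC
Byte[3]=B6: continuation. acc=(acc<<6)|0x36=0x336, pending=1
Byte[4]=8C: continuation. acc=(acc<<6)|0x0C=0xCD8C, pending=0
Byte[5]=CF: 2-byte lead. pending=1, acc=0xF
Byte[6]=8F: continuation. acc=(acc<<6)|0x0F=0x3CF, pending=0
Byte[7]=E6: 3-byte lead. pending=2, acc=0x6
Byte[8]=A4: continuation. acc=(acc<<6)|0x24=0x1A4, pending=1
Byte[9]=8B: continuation. acc=(acc<<6)|0x0B=0x690B, pending=0
Byte[10]=ED: 3-byte lead. pending=2, acc=0xD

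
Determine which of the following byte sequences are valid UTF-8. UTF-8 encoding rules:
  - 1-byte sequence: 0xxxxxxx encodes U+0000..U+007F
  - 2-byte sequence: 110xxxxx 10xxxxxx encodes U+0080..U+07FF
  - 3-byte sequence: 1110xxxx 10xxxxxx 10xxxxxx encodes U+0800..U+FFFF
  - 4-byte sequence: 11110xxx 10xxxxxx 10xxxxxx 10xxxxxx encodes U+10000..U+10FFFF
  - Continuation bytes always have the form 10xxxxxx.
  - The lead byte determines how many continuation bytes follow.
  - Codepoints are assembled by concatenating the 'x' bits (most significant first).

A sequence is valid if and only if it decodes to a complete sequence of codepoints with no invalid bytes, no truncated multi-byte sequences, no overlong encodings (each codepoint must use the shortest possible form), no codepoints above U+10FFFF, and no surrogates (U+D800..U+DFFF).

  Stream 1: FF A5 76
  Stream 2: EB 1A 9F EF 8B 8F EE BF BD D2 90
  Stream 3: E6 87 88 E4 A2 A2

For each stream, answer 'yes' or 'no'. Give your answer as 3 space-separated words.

Stream 1: error at byte offset 0. INVALID
Stream 2: error at byte offset 1. INVALID
Stream 3: decodes cleanly. VALID

Answer: no no yes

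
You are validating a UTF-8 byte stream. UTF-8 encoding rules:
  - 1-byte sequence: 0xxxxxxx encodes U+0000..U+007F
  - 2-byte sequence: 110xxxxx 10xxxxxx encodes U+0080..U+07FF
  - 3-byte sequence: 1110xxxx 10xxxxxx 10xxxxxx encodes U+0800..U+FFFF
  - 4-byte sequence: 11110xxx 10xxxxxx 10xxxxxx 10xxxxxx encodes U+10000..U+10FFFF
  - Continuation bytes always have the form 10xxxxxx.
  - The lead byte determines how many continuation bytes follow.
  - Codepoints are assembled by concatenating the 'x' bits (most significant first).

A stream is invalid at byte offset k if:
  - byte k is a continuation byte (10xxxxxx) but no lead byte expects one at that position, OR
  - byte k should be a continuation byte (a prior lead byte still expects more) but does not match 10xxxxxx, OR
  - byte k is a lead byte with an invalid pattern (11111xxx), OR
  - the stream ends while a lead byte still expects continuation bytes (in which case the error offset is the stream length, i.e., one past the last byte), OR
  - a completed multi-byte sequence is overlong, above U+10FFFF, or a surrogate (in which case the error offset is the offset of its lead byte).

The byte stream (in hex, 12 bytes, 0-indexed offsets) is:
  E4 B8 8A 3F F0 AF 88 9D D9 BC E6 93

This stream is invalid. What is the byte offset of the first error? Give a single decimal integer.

Answer: 12

Derivation:
Byte[0]=E4: 3-byte lead, need 2 cont bytes. acc=0x4
Byte[1]=B8: continuation. acc=(acc<<6)|0x38=0x138
Byte[2]=8A: continuation. acc=(acc<<6)|0x0A=0x4E0A
Completed: cp=U+4E0A (starts at byte 0)
Byte[3]=3F: 1-byte ASCII. cp=U+003F
Byte[4]=F0: 4-byte lead, need 3 cont bytes. acc=0x0
Byte[5]=AF: continuation. acc=(acc<<6)|0x2F=0x2F
Byte[6]=88: continuation. acc=(acc<<6)|0x08=0xBC8
Byte[7]=9D: continuation. acc=(acc<<6)|0x1D=0x2F21D
Completed: cp=U+2F21D (starts at byte 4)
Byte[8]=D9: 2-byte lead, need 1 cont bytes. acc=0x19
Byte[9]=BC: continuation. acc=(acc<<6)|0x3C=0x67C
Completed: cp=U+067C (starts at byte 8)
Byte[10]=E6: 3-byte lead, need 2 cont bytes. acc=0x6
Byte[11]=93: continuation. acc=(acc<<6)|0x13=0x193
Byte[12]: stream ended, expected continuation. INVALID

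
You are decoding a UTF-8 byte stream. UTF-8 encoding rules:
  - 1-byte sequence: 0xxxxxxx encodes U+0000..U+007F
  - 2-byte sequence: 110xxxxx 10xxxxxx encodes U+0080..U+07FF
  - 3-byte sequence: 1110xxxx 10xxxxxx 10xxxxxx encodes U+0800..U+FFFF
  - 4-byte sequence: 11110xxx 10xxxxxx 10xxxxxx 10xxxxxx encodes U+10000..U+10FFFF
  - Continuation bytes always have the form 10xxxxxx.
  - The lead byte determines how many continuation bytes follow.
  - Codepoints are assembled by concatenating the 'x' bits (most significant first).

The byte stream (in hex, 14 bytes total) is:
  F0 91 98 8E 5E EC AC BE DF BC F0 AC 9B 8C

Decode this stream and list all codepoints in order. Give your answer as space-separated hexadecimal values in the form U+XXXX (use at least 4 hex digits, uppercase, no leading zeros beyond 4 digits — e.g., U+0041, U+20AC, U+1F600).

Answer: U+1160E U+005E U+CB3E U+07FC U+2C6CC

Derivation:
Byte[0]=F0: 4-byte lead, need 3 cont bytes. acc=0x0
Byte[1]=91: continuation. acc=(acc<<6)|0x11=0x11
Byte[2]=98: continuation. acc=(acc<<6)|0x18=0x458
Byte[3]=8E: continuation. acc=(acc<<6)|0x0E=0x1160E
Completed: cp=U+1160E (starts at byte 0)
Byte[4]=5E: 1-byte ASCII. cp=U+005E
Byte[5]=EC: 3-byte lead, need 2 cont bytes. acc=0xC
Byte[6]=AC: continuation. acc=(acc<<6)|0x2C=0x32C
Byte[7]=BE: continuation. acc=(acc<<6)|0x3E=0xCB3E
Completed: cp=U+CB3E (starts at byte 5)
Byte[8]=DF: 2-byte lead, need 1 cont bytes. acc=0x1F
Byte[9]=BC: continuation. acc=(acc<<6)|0x3C=0x7FC
Completed: cp=U+07FC (starts at byte 8)
Byte[10]=F0: 4-byte lead, need 3 cont bytes. acc=0x0
Byte[11]=AC: continuation. acc=(acc<<6)|0x2C=0x2C
Byte[12]=9B: continuation. acc=(acc<<6)|0x1B=0xB1B
Byte[13]=8C: continuation. acc=(acc<<6)|0x0C=0x2C6CC
Completed: cp=U+2C6CC (starts at byte 10)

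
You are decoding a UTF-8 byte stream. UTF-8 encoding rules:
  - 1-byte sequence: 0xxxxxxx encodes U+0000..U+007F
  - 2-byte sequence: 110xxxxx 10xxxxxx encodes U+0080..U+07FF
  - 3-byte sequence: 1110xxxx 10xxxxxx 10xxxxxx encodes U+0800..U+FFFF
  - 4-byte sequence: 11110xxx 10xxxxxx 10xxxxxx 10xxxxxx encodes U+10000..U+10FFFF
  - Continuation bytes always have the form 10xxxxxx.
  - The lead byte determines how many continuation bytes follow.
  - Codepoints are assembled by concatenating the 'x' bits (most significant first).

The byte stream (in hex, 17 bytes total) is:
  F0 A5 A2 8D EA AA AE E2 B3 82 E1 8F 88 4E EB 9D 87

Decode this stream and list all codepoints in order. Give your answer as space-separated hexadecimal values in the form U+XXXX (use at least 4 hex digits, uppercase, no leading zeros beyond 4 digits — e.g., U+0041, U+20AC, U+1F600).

Byte[0]=F0: 4-byte lead, need 3 cont bytes. acc=0x0
Byte[1]=A5: continuation. acc=(acc<<6)|0x25=0x25
Byte[2]=A2: continuation. acc=(acc<<6)|0x22=0x962
Byte[3]=8D: continuation. acc=(acc<<6)|0x0D=0x2588D
Completed: cp=U+2588D (starts at byte 0)
Byte[4]=EA: 3-byte lead, need 2 cont bytes. acc=0xA
Byte[5]=AA: continuation. acc=(acc<<6)|0x2A=0x2AA
Byte[6]=AE: continuation. acc=(acc<<6)|0x2E=0xAAAE
Completed: cp=U+AAAE (starts at byte 4)
Byte[7]=E2: 3-byte lead, need 2 cont bytes. acc=0x2
Byte[8]=B3: continuation. acc=(acc<<6)|0x33=0xB3
Byte[9]=82: continuation. acc=(acc<<6)|0x02=0x2CC2
Completed: cp=U+2CC2 (starts at byte 7)
Byte[10]=E1: 3-byte lead, need 2 cont bytes. acc=0x1
Byte[11]=8F: continuation. acc=(acc<<6)|0x0F=0x4F
Byte[12]=88: continuation. acc=(acc<<6)|0x08=0x13C8
Completed: cp=U+13C8 (starts at byte 10)
Byte[13]=4E: 1-byte ASCII. cp=U+004E
Byte[14]=EB: 3-byte lead, need 2 cont bytes. acc=0xB
Byte[15]=9D: continuation. acc=(acc<<6)|0x1D=0x2DD
Byte[16]=87: continuation. acc=(acc<<6)|0x07=0xB747
Completed: cp=U+B747 (starts at byte 14)

Answer: U+2588D U+AAAE U+2CC2 U+13C8 U+004E U+B747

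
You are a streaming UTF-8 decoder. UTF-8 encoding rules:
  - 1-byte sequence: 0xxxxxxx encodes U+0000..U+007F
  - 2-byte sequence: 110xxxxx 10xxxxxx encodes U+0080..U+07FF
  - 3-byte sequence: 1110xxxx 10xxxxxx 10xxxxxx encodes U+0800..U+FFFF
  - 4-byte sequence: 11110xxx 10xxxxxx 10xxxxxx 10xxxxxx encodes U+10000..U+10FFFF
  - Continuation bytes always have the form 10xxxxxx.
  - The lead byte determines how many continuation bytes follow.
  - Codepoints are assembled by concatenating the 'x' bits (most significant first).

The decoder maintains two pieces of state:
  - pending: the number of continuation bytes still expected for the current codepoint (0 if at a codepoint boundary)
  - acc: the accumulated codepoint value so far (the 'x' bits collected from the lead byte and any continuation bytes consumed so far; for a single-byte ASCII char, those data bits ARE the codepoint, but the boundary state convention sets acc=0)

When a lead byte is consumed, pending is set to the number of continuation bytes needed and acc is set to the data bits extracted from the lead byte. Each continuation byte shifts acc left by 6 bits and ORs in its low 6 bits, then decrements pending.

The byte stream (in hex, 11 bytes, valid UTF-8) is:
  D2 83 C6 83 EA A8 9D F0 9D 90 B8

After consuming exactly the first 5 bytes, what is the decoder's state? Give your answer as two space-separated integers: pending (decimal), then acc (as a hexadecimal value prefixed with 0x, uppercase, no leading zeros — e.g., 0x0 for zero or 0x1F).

Answer: 2 0xA

Derivation:
Byte[0]=D2: 2-byte lead. pending=1, acc=0x12
Byte[1]=83: continuation. acc=(acc<<6)|0x03=0x483, pending=0
Byte[2]=C6: 2-byte lead. pending=1, acc=0x6
Byte[3]=83: continuation. acc=(acc<<6)|0x03=0x183, pending=0
Byte[4]=EA: 3-byte lead. pending=2, acc=0xA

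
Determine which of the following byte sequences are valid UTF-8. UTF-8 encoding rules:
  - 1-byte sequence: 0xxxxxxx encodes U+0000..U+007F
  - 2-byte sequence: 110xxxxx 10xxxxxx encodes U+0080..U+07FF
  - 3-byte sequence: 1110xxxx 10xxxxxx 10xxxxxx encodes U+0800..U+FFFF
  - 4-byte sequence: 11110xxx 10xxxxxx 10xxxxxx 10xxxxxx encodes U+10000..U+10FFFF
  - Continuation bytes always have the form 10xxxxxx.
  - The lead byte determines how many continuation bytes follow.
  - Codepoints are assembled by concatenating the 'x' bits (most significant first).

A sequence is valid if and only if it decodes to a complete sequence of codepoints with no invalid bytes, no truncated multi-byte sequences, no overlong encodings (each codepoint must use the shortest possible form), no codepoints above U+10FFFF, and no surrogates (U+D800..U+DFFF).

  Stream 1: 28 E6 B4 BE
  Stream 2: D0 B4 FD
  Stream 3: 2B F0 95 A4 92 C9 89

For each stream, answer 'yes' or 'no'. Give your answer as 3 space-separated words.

Stream 1: decodes cleanly. VALID
Stream 2: error at byte offset 2. INVALID
Stream 3: decodes cleanly. VALID

Answer: yes no yes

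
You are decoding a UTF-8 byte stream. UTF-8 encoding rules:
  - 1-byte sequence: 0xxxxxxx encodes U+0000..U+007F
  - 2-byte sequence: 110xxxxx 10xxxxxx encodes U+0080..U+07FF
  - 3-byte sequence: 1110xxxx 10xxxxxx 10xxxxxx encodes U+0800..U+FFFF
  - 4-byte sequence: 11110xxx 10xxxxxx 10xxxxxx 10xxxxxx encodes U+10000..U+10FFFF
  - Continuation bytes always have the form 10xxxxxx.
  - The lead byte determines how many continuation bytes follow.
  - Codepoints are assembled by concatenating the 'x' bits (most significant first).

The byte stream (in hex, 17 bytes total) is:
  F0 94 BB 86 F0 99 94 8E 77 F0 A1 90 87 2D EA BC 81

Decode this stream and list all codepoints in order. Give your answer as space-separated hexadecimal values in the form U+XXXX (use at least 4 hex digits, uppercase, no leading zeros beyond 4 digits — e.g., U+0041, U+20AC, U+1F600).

Answer: U+14EC6 U+1950E U+0077 U+21407 U+002D U+AF01

Derivation:
Byte[0]=F0: 4-byte lead, need 3 cont bytes. acc=0x0
Byte[1]=94: continuation. acc=(acc<<6)|0x14=0x14
Byte[2]=BB: continuation. acc=(acc<<6)|0x3B=0x53B
Byte[3]=86: continuation. acc=(acc<<6)|0x06=0x14EC6
Completed: cp=U+14EC6 (starts at byte 0)
Byte[4]=F0: 4-byte lead, need 3 cont bytes. acc=0x0
Byte[5]=99: continuation. acc=(acc<<6)|0x19=0x19
Byte[6]=94: continuation. acc=(acc<<6)|0x14=0x654
Byte[7]=8E: continuation. acc=(acc<<6)|0x0E=0x1950E
Completed: cp=U+1950E (starts at byte 4)
Byte[8]=77: 1-byte ASCII. cp=U+0077
Byte[9]=F0: 4-byte lead, need 3 cont bytes. acc=0x0
Byte[10]=A1: continuation. acc=(acc<<6)|0x21=0x21
Byte[11]=90: continuation. acc=(acc<<6)|0x10=0x850
Byte[12]=87: continuation. acc=(acc<<6)|0x07=0x21407
Completed: cp=U+21407 (starts at byte 9)
Byte[13]=2D: 1-byte ASCII. cp=U+002D
Byte[14]=EA: 3-byte lead, need 2 cont bytes. acc=0xA
Byte[15]=BC: continuation. acc=(acc<<6)|0x3C=0x2BC
Byte[16]=81: continuation. acc=(acc<<6)|0x01=0xAF01
Completed: cp=U+AF01 (starts at byte 14)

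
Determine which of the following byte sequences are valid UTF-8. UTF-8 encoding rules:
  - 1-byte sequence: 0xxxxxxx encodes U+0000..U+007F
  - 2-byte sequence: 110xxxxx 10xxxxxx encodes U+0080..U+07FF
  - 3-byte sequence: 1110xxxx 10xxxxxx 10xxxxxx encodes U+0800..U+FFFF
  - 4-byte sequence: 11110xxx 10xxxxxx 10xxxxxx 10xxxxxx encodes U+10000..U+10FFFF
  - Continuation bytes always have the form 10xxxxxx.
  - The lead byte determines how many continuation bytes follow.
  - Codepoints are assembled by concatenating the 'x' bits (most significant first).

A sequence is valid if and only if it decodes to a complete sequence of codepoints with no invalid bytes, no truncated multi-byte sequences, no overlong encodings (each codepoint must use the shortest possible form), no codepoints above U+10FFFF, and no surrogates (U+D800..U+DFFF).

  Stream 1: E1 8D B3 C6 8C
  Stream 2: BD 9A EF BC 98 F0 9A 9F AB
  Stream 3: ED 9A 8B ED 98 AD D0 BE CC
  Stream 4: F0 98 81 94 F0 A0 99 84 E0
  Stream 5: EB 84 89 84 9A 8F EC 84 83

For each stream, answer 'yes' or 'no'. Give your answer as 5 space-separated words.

Stream 1: decodes cleanly. VALID
Stream 2: error at byte offset 0. INVALID
Stream 3: error at byte offset 9. INVALID
Stream 4: error at byte offset 9. INVALID
Stream 5: error at byte offset 3. INVALID

Answer: yes no no no no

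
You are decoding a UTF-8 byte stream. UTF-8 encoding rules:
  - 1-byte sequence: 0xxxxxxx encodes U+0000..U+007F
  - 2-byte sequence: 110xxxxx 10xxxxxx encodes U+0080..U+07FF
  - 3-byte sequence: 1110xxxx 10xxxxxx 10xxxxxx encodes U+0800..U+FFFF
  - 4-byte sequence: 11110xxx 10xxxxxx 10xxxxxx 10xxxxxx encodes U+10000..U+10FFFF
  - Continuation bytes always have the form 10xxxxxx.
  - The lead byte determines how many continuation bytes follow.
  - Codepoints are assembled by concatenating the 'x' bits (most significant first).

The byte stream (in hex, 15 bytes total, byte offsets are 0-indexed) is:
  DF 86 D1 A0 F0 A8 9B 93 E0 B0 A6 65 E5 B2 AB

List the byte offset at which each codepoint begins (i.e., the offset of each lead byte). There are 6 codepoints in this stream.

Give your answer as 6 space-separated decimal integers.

Answer: 0 2 4 8 11 12

Derivation:
Byte[0]=DF: 2-byte lead, need 1 cont bytes. acc=0x1F
Byte[1]=86: continuation. acc=(acc<<6)|0x06=0x7C6
Completed: cp=U+07C6 (starts at byte 0)
Byte[2]=D1: 2-byte lead, need 1 cont bytes. acc=0x11
Byte[3]=A0: continuation. acc=(acc<<6)|0x20=0x460
Completed: cp=U+0460 (starts at byte 2)
Byte[4]=F0: 4-byte lead, need 3 cont bytes. acc=0x0
Byte[5]=A8: continuation. acc=(acc<<6)|0x28=0x28
Byte[6]=9B: continuation. acc=(acc<<6)|0x1B=0xA1B
Byte[7]=93: continuation. acc=(acc<<6)|0x13=0x286D3
Completed: cp=U+286D3 (starts at byte 4)
Byte[8]=E0: 3-byte lead, need 2 cont bytes. acc=0x0
Byte[9]=B0: continuation. acc=(acc<<6)|0x30=0x30
Byte[10]=A6: continuation. acc=(acc<<6)|0x26=0xC26
Completed: cp=U+0C26 (starts at byte 8)
Byte[11]=65: 1-byte ASCII. cp=U+0065
Byte[12]=E5: 3-byte lead, need 2 cont bytes. acc=0x5
Byte[13]=B2: continuation. acc=(acc<<6)|0x32=0x172
Byte[14]=AB: continuation. acc=(acc<<6)|0x2B=0x5CAB
Completed: cp=U+5CAB (starts at byte 12)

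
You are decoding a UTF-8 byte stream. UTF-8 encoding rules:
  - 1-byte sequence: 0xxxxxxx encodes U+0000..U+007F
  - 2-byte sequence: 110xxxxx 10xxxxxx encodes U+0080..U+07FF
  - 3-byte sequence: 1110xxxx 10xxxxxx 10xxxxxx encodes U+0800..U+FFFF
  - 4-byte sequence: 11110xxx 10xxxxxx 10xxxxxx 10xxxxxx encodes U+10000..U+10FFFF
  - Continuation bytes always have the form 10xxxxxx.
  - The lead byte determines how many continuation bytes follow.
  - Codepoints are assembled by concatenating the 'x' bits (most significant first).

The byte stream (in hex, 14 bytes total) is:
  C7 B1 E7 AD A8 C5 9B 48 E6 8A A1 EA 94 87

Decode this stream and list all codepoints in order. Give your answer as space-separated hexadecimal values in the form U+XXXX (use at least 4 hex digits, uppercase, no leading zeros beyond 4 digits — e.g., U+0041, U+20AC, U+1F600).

Answer: U+01F1 U+7B68 U+015B U+0048 U+62A1 U+A507

Derivation:
Byte[0]=C7: 2-byte lead, need 1 cont bytes. acc=0x7
Byte[1]=B1: continuation. acc=(acc<<6)|0x31=0x1F1
Completed: cp=U+01F1 (starts at byte 0)
Byte[2]=E7: 3-byte lead, need 2 cont bytes. acc=0x7
Byte[3]=AD: continuation. acc=(acc<<6)|0x2D=0x1ED
Byte[4]=A8: continuation. acc=(acc<<6)|0x28=0x7B68
Completed: cp=U+7B68 (starts at byte 2)
Byte[5]=C5: 2-byte lead, need 1 cont bytes. acc=0x5
Byte[6]=9B: continuation. acc=(acc<<6)|0x1B=0x15B
Completed: cp=U+015B (starts at byte 5)
Byte[7]=48: 1-byte ASCII. cp=U+0048
Byte[8]=E6: 3-byte lead, need 2 cont bytes. acc=0x6
Byte[9]=8A: continuation. acc=(acc<<6)|0x0A=0x18A
Byte[10]=A1: continuation. acc=(acc<<6)|0x21=0x62A1
Completed: cp=U+62A1 (starts at byte 8)
Byte[11]=EA: 3-byte lead, need 2 cont bytes. acc=0xA
Byte[12]=94: continuation. acc=(acc<<6)|0x14=0x294
Byte[13]=87: continuation. acc=(acc<<6)|0x07=0xA507
Completed: cp=U+A507 (starts at byte 11)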